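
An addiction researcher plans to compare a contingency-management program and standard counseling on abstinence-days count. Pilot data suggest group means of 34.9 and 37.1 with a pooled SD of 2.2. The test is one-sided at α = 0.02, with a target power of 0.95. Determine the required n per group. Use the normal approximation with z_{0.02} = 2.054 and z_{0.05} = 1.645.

n = 28 per group

Cohen's d = |M₁ − M₂| / SD_pooled = |34.9 − 37.1| / 2.2 = 2.2 / 2.2 = 1.000.
For two independent groups with equal n: n = 2·((z_{α} + z_β) / d)².
z_{α} + z_β = 2.054 + 1.645 = 3.699.
n = 2 × (3.699 / 1.000)² = 2 × 3.699² = 2 × 13.68 = 27.4.
Round up to the next whole participant.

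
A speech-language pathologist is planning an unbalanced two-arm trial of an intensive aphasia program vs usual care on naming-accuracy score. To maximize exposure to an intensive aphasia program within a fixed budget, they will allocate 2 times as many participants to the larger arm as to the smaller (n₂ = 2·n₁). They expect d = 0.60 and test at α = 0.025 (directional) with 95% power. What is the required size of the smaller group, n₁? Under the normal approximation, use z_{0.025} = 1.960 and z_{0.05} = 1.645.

n₁ = 55

With allocation ratio k = n₂/n₁ = 2, Var(x̄₁−x̄₂) = σ²(1/n₁ + 1/(k·n₁)) = σ²·(k+1)/(k·n₁).
So n₁ = (1 + 1/k)·((z_{α} + z_β)/d)² = 1.500 × (3.605/0.60)².
n₁ = 1.500 × 36.10 = 54.2.
Round up: n₁ = 55, giving n₂ = 2 × 55 = 110.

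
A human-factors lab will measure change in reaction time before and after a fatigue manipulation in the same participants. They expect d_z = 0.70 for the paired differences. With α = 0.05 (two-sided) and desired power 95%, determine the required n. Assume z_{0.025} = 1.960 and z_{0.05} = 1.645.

For a paired (one-sample on differences) test: n = ((z_{α/2} + z_β) / d)².
z_{α/2} + z_β = 1.960 + 1.645 = 3.605.
n = (3.605 / 0.70)² = 5.150² = 26.52.
Round up.

n = 27 pairs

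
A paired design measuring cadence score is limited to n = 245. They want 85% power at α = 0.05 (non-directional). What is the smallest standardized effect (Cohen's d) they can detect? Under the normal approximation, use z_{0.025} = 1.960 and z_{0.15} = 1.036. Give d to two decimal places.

d_min ≈ 0.19

For a single sample (or paired design) of n = 245: d_min = (z_{α/2} + z_β)/√n.
z-sum = 1.960 + 1.036 = 2.996.
d_min = 2.996 / √245 = 2.996 / 15.652 = 0.191.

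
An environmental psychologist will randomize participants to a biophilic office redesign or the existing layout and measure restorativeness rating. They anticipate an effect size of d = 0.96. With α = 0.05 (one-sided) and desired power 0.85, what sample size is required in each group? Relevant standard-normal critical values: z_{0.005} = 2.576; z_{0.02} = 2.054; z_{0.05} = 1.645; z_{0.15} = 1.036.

n = 16 per group

For two independent groups with equal n: n = 2·((z_{α} + z_β) / d)².
z_{α} + z_β = 1.645 + 1.036 = 2.681.
n = 2 × (2.681 / 0.96)² = 2 × 2.793² = 2 × 7.80 = 15.6.
Round up to the next whole participant.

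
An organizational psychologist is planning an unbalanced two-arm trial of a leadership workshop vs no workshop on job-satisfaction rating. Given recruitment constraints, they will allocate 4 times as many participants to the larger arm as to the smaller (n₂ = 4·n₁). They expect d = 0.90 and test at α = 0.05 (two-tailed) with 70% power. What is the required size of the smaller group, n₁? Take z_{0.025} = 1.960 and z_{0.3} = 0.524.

n₁ = 10

With allocation ratio k = n₂/n₁ = 4, Var(x̄₁−x̄₂) = σ²(1/n₁ + 1/(k·n₁)) = σ²·(k+1)/(k·n₁).
So n₁ = (1 + 1/k)·((z_{α/2} + z_β)/d)² = 1.250 × (2.484/0.90)².
n₁ = 1.250 × 7.62 = 9.5.
Round up: n₁ = 10, giving n₂ = 4 × 10 = 40.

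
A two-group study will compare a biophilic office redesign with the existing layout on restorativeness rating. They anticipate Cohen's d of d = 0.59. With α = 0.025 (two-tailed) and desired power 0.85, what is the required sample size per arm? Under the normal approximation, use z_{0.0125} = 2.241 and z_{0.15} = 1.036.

For two independent groups with equal n: n = 2·((z_{α/2} + z_β) / d)².
z_{α/2} + z_β = 2.241 + 1.036 = 3.277.
n = 2 × (3.277 / 0.59)² = 2 × 5.554² = 2 × 30.85 = 61.7.
Round up to the next whole participant.

n = 62 per group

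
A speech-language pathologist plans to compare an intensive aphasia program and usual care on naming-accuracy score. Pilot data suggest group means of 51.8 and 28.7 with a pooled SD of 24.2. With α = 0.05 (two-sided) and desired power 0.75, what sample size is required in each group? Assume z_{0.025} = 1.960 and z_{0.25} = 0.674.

n = 16 per group

Cohen's d = |M₁ − M₂| / SD_pooled = |51.8 − 28.7| / 24.2 = 23.1 / 24.2 = 0.955.
For two independent groups with equal n: n = 2·((z_{α/2} + z_β) / d)².
z_{α/2} + z_β = 1.960 + 0.674 = 2.634.
n = 2 × (2.634 / 0.955)² = 2 × 2.758² = 2 × 7.61 = 15.2.
Round up to the next whole participant.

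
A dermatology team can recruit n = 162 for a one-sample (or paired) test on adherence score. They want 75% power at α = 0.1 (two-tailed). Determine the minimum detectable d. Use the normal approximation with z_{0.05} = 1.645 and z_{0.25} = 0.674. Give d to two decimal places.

d_min ≈ 0.18

For a single sample (or paired design) of n = 162: d_min = (z_{α/2} + z_β)/√n.
z-sum = 1.645 + 0.674 = 2.319.
d_min = 2.319 / √162 = 2.319 / 12.728 = 0.182.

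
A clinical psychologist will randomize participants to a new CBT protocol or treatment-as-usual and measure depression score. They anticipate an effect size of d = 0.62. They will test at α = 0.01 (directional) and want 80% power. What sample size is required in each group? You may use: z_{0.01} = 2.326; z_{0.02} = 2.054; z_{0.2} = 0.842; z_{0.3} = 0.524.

n = 53 per group

For two independent groups with equal n: n = 2·((z_{α} + z_β) / d)².
z_{α} + z_β = 2.326 + 0.842 = 3.168.
n = 2 × (3.168 / 0.62)² = 2 × 5.110² = 2 × 26.11 = 52.2.
Round up to the next whole participant.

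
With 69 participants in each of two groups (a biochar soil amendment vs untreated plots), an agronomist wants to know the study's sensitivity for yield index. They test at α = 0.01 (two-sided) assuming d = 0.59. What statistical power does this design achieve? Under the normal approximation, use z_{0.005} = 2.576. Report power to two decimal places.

For two equal groups, power = Φ(d·√(n/2) − z_{α/2}).
d·√(n/2) = 0.59 × √(69/2) = 0.59 × 5.874 = 3.465.
z_β = 3.465 − 2.576 = 0.889.
Power = Φ(0.889) = 0.813.

power ≈ 0.81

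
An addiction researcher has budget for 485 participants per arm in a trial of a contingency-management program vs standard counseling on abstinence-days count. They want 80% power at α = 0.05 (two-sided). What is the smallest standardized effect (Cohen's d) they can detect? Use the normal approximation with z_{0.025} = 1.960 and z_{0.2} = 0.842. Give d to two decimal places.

For two independent groups of n = 485 each: d_min = (z_{α/2} + z_β)·√(2/n).
z-sum = 1.960 + 0.842 = 2.802.
d_min = 2.802 × √(2/485) = 2.802 × 0.0642 = 0.180.

d_min ≈ 0.18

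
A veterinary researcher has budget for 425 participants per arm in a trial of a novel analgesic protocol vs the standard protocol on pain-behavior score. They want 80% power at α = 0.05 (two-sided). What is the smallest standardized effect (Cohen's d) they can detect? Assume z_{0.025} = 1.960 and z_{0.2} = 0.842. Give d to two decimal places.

For two independent groups of n = 425 each: d_min = (z_{α/2} + z_β)·√(2/n).
z-sum = 1.960 + 0.842 = 2.802.
d_min = 2.802 × √(2/425) = 2.802 × 0.0686 = 0.192.

d_min ≈ 0.19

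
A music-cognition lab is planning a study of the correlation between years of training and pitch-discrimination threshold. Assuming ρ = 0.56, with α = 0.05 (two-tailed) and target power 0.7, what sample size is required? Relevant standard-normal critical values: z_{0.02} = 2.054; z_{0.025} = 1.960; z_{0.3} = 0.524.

n = 19

Fisher's z: C = ½·ln((1+r)/(1−r)) = ½·ln(3.5455) = 0.6328.
n = ((z_{α/2} + z_β)/C)² + 3.
(1.960 + 0.524) / 0.6328 = 2.484 / 0.6328 = 3.925.
n = 3.925² + 3 = 15.41 + 3 = 18.4.
Round up.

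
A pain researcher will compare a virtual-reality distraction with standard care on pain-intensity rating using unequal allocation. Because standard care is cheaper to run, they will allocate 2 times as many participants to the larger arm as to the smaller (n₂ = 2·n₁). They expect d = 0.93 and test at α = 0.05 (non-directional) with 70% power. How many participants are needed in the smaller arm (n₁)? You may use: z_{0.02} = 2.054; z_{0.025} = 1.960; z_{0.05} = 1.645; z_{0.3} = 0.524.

With allocation ratio k = n₂/n₁ = 2, Var(x̄₁−x̄₂) = σ²(1/n₁ + 1/(k·n₁)) = σ²·(k+1)/(k·n₁).
So n₁ = (1 + 1/k)·((z_{α/2} + z_β)/d)² = 1.500 × (2.484/0.93)².
n₁ = 1.500 × 7.13 = 10.7.
Round up: n₁ = 11, giving n₂ = 2 × 11 = 22.

n₁ = 11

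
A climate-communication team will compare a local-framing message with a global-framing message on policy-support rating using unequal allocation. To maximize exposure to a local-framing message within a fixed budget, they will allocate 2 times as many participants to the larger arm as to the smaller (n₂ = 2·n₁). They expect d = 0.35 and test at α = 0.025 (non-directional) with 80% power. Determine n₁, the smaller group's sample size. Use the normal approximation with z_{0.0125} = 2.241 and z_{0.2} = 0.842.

n₁ = 117

With allocation ratio k = n₂/n₁ = 2, Var(x̄₁−x̄₂) = σ²(1/n₁ + 1/(k·n₁)) = σ²·(k+1)/(k·n₁).
So n₁ = (1 + 1/k)·((z_{α/2} + z_β)/d)² = 1.500 × (3.083/0.35)².
n₁ = 1.500 × 77.59 = 116.4.
Round up: n₁ = 117, giving n₂ = 2 × 117 = 234.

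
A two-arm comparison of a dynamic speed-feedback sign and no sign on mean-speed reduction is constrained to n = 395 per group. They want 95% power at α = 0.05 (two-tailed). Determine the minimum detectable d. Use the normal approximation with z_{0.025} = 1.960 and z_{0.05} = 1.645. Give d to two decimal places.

d_min ≈ 0.26

For two independent groups of n = 395 each: d_min = (z_{α/2} + z_β)·√(2/n).
z-sum = 1.960 + 1.645 = 3.605.
d_min = 3.605 × √(2/395) = 3.605 × 0.0712 = 0.257.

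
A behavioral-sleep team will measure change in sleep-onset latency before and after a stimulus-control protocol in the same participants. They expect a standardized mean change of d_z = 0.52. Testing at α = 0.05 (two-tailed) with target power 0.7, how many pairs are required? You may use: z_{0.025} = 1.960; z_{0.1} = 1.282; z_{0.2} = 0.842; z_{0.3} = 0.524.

For a paired (one-sample on differences) test: n = ((z_{α/2} + z_β) / d)².
z_{α/2} + z_β = 1.960 + 0.524 = 2.484.
n = (2.484 / 0.52)² = 4.777² = 22.82.
Round up.

n = 23 pairs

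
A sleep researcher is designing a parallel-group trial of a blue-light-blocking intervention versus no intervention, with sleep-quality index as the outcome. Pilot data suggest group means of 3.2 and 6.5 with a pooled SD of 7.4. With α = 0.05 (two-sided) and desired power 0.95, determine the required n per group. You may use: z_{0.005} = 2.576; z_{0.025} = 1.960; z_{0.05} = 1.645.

n = 131 per group

Cohen's d = |M₁ − M₂| / SD_pooled = |3.2 − 6.5| / 7.4 = 3.3 / 7.4 = 0.446.
For two independent groups with equal n: n = 2·((z_{α/2} + z_β) / d)².
z_{α/2} + z_β = 1.960 + 1.645 = 3.605.
n = 2 × (3.605 / 0.446)² = 2 × 8.083² = 2 × 65.33 = 130.7.
Round up to the next whole participant.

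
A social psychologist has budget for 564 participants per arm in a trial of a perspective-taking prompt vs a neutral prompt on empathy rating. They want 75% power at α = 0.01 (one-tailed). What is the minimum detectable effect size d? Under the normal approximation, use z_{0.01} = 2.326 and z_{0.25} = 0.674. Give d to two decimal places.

d_min ≈ 0.18

For two independent groups of n = 564 each: d_min = (z_{α} + z_β)·√(2/n).
z-sum = 2.326 + 0.674 = 3.000.
d_min = 3.000 × √(2/564) = 3.000 × 0.0595 = 0.179.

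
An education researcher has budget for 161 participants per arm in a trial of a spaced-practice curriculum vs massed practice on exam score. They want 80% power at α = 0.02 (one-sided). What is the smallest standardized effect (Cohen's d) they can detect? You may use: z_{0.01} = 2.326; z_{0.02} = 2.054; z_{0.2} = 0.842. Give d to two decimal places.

For two independent groups of n = 161 each: d_min = (z_{α} + z_β)·√(2/n).
z-sum = 2.054 + 0.842 = 2.896.
d_min = 2.896 × √(2/161) = 2.896 × 0.1115 = 0.323.

d_min ≈ 0.32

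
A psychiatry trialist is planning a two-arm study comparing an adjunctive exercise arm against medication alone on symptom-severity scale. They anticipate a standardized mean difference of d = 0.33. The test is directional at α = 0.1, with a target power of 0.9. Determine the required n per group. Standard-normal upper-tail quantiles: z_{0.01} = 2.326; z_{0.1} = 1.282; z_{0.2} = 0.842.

For two independent groups with equal n: n = 2·((z_{α} + z_β) / d)².
z_{α} + z_β = 1.282 + 1.282 = 2.564.
n = 2 × (2.564 / 0.33)² = 2 × 7.770² = 2 × 60.37 = 120.7.
Round up to the next whole participant.

n = 121 per group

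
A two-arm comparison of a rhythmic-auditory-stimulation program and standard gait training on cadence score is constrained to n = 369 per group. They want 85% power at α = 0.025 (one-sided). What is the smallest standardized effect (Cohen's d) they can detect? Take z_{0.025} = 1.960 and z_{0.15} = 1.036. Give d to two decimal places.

d_min ≈ 0.22

For two independent groups of n = 369 each: d_min = (z_{α} + z_β)·√(2/n).
z-sum = 1.960 + 1.036 = 2.996.
d_min = 2.996 × √(2/369) = 2.996 × 0.0736 = 0.221.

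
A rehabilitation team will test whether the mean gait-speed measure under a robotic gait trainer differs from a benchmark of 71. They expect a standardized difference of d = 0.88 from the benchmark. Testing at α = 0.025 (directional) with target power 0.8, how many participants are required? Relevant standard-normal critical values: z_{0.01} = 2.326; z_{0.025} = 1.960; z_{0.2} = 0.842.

n = 11

For a one-sample test: n = ((z_{α} + z_β) / d)².
z_{α} + z_β = 1.960 + 0.842 = 2.802.
n = (2.802 / 0.88)² = 3.184² = 10.14.
Round up.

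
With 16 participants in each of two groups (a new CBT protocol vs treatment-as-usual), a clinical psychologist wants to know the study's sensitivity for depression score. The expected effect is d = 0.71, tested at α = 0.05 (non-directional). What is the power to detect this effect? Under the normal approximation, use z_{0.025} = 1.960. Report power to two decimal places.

For two equal groups, power = Φ(d·√(n/2) − z_{α/2}).
d·√(n/2) = 0.71 × √(16/2) = 0.71 × 2.828 = 2.008.
z_β = 2.008 − 1.960 = 0.048.
Power = Φ(0.048) = 0.519.

power ≈ 0.52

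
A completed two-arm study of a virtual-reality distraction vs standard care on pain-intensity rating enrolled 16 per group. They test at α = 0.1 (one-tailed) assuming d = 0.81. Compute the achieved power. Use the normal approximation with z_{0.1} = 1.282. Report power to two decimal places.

power ≈ 0.84

For two equal groups, power = Φ(d·√(n/2) − z_{α}).
d·√(n/2) = 0.81 × √(16/2) = 0.81 × 2.828 = 2.291.
z_β = 2.291 − 1.282 = 1.009.
Power = Φ(1.009) = 0.844.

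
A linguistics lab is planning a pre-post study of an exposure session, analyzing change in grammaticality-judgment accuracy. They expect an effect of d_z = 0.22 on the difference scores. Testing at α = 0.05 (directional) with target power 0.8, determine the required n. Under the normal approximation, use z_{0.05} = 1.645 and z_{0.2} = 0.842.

n = 128 pairs

For a paired (one-sample on differences) test: n = ((z_{α} + z_β) / d)².
z_{α} + z_β = 1.645 + 0.842 = 2.487.
n = (2.487 / 0.22)² = 11.305² = 127.79.
Round up.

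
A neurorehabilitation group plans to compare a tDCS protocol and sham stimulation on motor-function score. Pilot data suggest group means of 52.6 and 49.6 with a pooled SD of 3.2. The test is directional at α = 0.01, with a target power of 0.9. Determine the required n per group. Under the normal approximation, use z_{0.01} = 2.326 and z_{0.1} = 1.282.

n = 30 per group

Cohen's d = |M₁ − M₂| / SD_pooled = |52.6 − 49.6| / 3.2 = 3.0 / 3.2 = 0.938.
For two independent groups with equal n: n = 2·((z_{α} + z_β) / d)².
z_{α} + z_β = 2.326 + 1.282 = 3.608.
n = 2 × (3.608 / 0.938)² = 2 × 3.846² = 2 × 14.80 = 29.6.
Round up to the next whole participant.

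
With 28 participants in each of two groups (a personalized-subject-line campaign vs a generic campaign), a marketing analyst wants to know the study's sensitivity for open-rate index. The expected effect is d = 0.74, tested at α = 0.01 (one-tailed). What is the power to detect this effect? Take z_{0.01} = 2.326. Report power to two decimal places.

For two equal groups, power = Φ(d·√(n/2) − z_{α}).
d·√(n/2) = 0.74 × √(28/2) = 0.74 × 3.742 = 2.769.
z_β = 2.769 − 2.326 = 0.443.
Power = Φ(0.443) = 0.671.

power ≈ 0.67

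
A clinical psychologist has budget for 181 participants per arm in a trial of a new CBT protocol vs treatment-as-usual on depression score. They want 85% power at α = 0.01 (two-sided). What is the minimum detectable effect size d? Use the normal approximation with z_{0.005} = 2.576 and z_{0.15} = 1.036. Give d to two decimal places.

d_min ≈ 0.38

For two independent groups of n = 181 each: d_min = (z_{α/2} + z_β)·√(2/n).
z-sum = 2.576 + 1.036 = 3.612.
d_min = 3.612 × √(2/181) = 3.612 × 0.1051 = 0.380.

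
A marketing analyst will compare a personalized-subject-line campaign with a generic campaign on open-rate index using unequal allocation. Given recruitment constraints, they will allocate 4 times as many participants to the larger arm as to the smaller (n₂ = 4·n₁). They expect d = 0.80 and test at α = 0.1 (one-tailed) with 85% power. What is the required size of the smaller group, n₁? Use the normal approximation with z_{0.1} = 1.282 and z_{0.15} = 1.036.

With allocation ratio k = n₂/n₁ = 4, Var(x̄₁−x̄₂) = σ²(1/n₁ + 1/(k·n₁)) = σ²·(k+1)/(k·n₁).
So n₁ = (1 + 1/k)·((z_{α} + z_β)/d)² = 1.250 × (2.318/0.80)².
n₁ = 1.250 × 8.40 = 10.5.
Round up: n₁ = 11, giving n₂ = 4 × 11 = 44.

n₁ = 11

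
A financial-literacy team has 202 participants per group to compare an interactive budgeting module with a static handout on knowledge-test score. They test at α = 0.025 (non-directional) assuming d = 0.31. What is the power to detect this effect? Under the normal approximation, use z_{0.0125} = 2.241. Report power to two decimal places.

For two equal groups, power = Φ(d·√(n/2) − z_{α/2}).
d·√(n/2) = 0.31 × √(202/2) = 0.31 × 10.050 = 3.115.
z_β = 3.115 − 2.241 = 0.874.
Power = Φ(0.874) = 0.809.

power ≈ 0.81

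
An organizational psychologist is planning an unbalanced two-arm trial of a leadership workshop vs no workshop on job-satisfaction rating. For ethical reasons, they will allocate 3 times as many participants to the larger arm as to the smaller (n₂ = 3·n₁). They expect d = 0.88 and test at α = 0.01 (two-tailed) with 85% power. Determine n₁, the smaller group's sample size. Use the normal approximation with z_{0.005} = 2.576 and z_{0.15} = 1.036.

With allocation ratio k = n₂/n₁ = 3, Var(x̄₁−x̄₂) = σ²(1/n₁ + 1/(k·n₁)) = σ²·(k+1)/(k·n₁).
So n₁ = (1 + 1/k)·((z_{α/2} + z_β)/d)² = 1.333 × (3.612/0.88)².
n₁ = 1.333 × 16.85 = 22.5.
Round up: n₁ = 23, giving n₂ = 3 × 23 = 69.

n₁ = 23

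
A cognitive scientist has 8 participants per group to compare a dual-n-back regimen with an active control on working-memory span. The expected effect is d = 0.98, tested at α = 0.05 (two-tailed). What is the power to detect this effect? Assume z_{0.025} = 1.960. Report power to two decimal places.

For two equal groups, power = Φ(d·√(n/2) − z_{α/2}).
d·√(n/2) = 0.98 × √(8/2) = 0.98 × 2.000 = 1.960.
z_β = 1.960 − 1.960 = 0.000.
Power = Φ(0.000) = 0.500.

power ≈ 0.50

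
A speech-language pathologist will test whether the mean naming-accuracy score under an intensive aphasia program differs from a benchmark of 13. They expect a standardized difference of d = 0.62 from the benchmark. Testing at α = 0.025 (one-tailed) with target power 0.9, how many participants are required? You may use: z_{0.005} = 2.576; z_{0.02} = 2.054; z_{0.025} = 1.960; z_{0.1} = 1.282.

For a one-sample test: n = ((z_{α} + z_β) / d)².
z_{α} + z_β = 1.960 + 1.282 = 3.242.
n = (3.242 / 0.62)² = 5.229² = 27.34.
Round up.

n = 28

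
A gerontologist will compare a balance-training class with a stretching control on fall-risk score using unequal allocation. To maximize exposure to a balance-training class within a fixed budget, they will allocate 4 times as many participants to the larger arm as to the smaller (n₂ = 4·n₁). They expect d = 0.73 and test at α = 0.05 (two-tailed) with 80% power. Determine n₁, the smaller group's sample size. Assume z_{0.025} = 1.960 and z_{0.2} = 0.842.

n₁ = 19

With allocation ratio k = n₂/n₁ = 4, Var(x̄₁−x̄₂) = σ²(1/n₁ + 1/(k·n₁)) = σ²·(k+1)/(k·n₁).
So n₁ = (1 + 1/k)·((z_{α/2} + z_β)/d)² = 1.250 × (2.802/0.73)².
n₁ = 1.250 × 14.73 = 18.4.
Round up: n₁ = 19, giving n₂ = 4 × 19 = 76.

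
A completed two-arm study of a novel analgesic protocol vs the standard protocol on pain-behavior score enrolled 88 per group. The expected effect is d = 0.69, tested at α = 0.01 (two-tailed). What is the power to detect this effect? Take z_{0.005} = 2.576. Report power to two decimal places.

For two equal groups, power = Φ(d·√(n/2) − z_{α/2}).
d·√(n/2) = 0.69 × √(88/2) = 0.69 × 6.633 = 4.577.
z_β = 4.577 − 2.576 = 2.001.
Power = Φ(2.001) = 0.977.

power ≈ 0.98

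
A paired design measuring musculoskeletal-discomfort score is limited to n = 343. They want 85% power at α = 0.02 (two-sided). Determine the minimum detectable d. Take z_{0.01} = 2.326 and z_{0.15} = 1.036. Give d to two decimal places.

d_min ≈ 0.18

For a single sample (or paired design) of n = 343: d_min = (z_{α/2} + z_β)/√n.
z-sum = 2.326 + 1.036 = 3.362.
d_min = 3.362 / √343 = 3.362 / 18.520 = 0.182.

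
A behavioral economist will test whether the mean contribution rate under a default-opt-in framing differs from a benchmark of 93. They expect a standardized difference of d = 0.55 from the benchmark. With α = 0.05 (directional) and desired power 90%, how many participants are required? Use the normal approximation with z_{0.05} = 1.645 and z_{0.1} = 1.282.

For a one-sample test: n = ((z_{α} + z_β) / d)².
z_{α} + z_β = 1.645 + 1.282 = 2.927.
n = (2.927 / 0.55)² = 5.322² = 28.32.
Round up.

n = 29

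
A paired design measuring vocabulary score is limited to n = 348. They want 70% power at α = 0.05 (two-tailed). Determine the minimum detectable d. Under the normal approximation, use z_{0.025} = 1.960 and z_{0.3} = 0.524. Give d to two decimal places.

For a single sample (or paired design) of n = 348: d_min = (z_{α/2} + z_β)/√n.
z-sum = 1.960 + 0.524 = 2.484.
d_min = 2.484 / √348 = 2.484 / 18.655 = 0.133.

d_min ≈ 0.13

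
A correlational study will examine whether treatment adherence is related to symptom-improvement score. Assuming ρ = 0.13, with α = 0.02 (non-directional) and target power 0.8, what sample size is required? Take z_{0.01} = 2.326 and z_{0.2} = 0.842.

n = 591

Fisher's z: C = ½·ln((1+r)/(1−r)) = ½·ln(1.2989) = 0.1307.
n = ((z_{α/2} + z_β)/C)² + 3.
(2.326 + 0.842) / 0.1307 = 3.168 / 0.1307 = 24.239.
n = 24.239² + 3 = 587.52 + 3 = 590.5.
Round up.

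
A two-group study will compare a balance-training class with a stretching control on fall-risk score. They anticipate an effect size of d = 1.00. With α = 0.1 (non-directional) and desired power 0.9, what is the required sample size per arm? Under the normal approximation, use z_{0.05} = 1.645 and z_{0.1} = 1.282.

n = 18 per group

For two independent groups with equal n: n = 2·((z_{α/2} + z_β) / d)².
z_{α/2} + z_β = 1.645 + 1.282 = 2.927.
n = 2 × (2.927 / 1.00)² = 2 × 2.927² = 2 × 8.57 = 17.1.
Round up to the next whole participant.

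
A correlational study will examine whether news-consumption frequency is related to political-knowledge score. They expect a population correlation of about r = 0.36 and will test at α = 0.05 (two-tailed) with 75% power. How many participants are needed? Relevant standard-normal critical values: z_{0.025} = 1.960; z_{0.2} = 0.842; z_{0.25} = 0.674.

n = 52

Fisher's z: C = ½·ln((1+r)/(1−r)) = ½·ln(2.1250) = 0.3769.
n = ((z_{α/2} + z_β)/C)² + 3.
(1.960 + 0.674) / 0.3769 = 2.634 / 0.3769 = 6.989.
n = 6.989² + 3 = 48.84 + 3 = 51.8.
Round up.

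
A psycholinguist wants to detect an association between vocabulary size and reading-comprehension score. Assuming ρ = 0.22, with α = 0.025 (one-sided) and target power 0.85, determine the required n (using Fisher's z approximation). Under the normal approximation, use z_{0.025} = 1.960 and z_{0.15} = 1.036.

n = 183

Fisher's z: C = ½·ln((1+r)/(1−r)) = ½·ln(1.5641) = 0.2237.
n = ((z_{α} + z_β)/C)² + 3.
(1.960 + 1.036) / 0.2237 = 2.996 / 0.2237 = 13.393.
n = 13.393² + 3 = 179.37 + 3 = 182.4.
Round up.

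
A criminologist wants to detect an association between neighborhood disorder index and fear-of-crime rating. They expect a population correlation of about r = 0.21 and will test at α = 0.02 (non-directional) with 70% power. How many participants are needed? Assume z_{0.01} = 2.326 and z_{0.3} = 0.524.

Fisher's z: C = ½·ln((1+r)/(1−r)) = ½·ln(1.5316) = 0.2132.
n = ((z_{α/2} + z_β)/C)² + 3.
(2.326 + 0.524) / 0.2132 = 2.850 / 0.2132 = 13.368.
n = 13.368² + 3 = 178.70 + 3 = 181.7.
Round up.

n = 182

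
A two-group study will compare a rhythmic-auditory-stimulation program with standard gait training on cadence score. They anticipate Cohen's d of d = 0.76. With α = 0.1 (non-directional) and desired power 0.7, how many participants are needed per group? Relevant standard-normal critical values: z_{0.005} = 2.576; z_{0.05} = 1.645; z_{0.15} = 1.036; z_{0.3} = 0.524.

For two independent groups with equal n: n = 2·((z_{α/2} + z_β) / d)².
z_{α/2} + z_β = 1.645 + 0.524 = 2.169.
n = 2 × (2.169 / 0.76)² = 2 × 2.854² = 2 × 8.15 = 16.3.
Round up to the next whole participant.

n = 17 per group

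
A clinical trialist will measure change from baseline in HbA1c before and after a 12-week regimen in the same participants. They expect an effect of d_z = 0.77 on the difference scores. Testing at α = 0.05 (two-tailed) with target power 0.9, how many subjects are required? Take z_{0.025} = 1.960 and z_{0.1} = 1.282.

For a paired (one-sample on differences) test: n = ((z_{α/2} + z_β) / d)².
z_{α/2} + z_β = 1.960 + 1.282 = 3.242.
n = (3.242 / 0.77)² = 4.210² = 17.73.
Round up.

n = 18 pairs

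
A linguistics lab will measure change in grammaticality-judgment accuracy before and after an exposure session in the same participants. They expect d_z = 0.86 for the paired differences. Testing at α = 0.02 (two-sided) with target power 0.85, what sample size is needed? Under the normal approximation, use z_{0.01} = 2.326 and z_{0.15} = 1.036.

For a paired (one-sample on differences) test: n = ((z_{α/2} + z_β) / d)².
z_{α/2} + z_β = 2.326 + 1.036 = 3.362.
n = (3.362 / 0.86)² = 3.909² = 15.28.
Round up.

n = 16 pairs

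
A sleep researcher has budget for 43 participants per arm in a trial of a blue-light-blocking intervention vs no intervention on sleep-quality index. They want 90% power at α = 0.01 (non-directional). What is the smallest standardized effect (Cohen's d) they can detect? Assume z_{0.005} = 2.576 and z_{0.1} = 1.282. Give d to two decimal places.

For two independent groups of n = 43 each: d_min = (z_{α/2} + z_β)·√(2/n).
z-sum = 2.576 + 1.282 = 3.858.
d_min = 3.858 × √(2/43) = 3.858 × 0.2157 = 0.832.

d_min ≈ 0.83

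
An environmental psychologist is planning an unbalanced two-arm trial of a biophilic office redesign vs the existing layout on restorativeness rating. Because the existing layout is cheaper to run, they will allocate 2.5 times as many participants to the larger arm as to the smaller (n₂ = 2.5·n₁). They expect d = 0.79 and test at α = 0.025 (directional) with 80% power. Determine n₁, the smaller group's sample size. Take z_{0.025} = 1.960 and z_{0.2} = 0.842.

n₁ = 18

With allocation ratio k = n₂/n₁ = 2.5, Var(x̄₁−x̄₂) = σ²(1/n₁ + 1/(k·n₁)) = σ²·(k+1)/(k·n₁).
So n₁ = (1 + 1/k)·((z_{α} + z_β)/d)² = 1.400 × (2.802/0.79)².
n₁ = 1.400 × 12.58 = 17.6.
Round up: n₁ = 18, giving n₂ = 2.5 × 18 = 45.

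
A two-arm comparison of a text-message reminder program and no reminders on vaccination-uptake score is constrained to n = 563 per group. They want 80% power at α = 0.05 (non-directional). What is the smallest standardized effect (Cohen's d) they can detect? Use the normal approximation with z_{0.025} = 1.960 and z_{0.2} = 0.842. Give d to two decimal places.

For two independent groups of n = 563 each: d_min = (z_{α/2} + z_β)·√(2/n).
z-sum = 1.960 + 0.842 = 2.802.
d_min = 2.802 × √(2/563) = 2.802 × 0.0596 = 0.167.

d_min ≈ 0.17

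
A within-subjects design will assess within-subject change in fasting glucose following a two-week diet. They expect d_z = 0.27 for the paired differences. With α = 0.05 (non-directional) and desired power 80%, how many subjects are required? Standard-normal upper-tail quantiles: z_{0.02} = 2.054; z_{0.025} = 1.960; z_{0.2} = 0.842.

n = 108 pairs

For a paired (one-sample on differences) test: n = ((z_{α/2} + z_β) / d)².
z_{α/2} + z_β = 1.960 + 0.842 = 2.802.
n = (2.802 / 0.27)² = 10.378² = 107.70.
Round up.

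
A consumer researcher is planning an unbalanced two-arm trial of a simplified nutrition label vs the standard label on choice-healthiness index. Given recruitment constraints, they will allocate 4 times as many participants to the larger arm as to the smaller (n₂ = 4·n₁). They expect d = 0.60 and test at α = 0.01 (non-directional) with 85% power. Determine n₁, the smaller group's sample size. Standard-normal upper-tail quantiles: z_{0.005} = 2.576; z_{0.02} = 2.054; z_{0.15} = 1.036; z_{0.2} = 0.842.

With allocation ratio k = n₂/n₁ = 4, Var(x̄₁−x̄₂) = σ²(1/n₁ + 1/(k·n₁)) = σ²·(k+1)/(k·n₁).
So n₁ = (1 + 1/k)·((z_{α/2} + z_β)/d)² = 1.250 × (3.612/0.60)².
n₁ = 1.250 × 36.24 = 45.3.
Round up: n₁ = 46, giving n₂ = 4 × 46 = 184.

n₁ = 46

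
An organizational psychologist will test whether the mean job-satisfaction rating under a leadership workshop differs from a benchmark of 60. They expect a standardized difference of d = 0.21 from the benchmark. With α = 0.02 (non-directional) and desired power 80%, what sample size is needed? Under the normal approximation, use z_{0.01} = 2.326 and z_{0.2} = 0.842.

For a one-sample test: n = ((z_{α/2} + z_β) / d)².
z_{α/2} + z_β = 2.326 + 0.842 = 3.168.
n = (3.168 / 0.21)² = 15.086² = 227.58.
Round up.

n = 228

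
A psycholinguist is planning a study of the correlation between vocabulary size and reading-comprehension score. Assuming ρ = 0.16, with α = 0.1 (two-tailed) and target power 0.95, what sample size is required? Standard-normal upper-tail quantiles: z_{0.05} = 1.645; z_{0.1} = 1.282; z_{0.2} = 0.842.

Fisher's z: C = ½·ln((1+r)/(1−r)) = ½·ln(1.3810) = 0.1614.
n = ((z_{α/2} + z_β)/C)² + 3.
(1.645 + 1.645) / 0.1614 = 3.290 / 0.1614 = 20.384.
n = 20.384² + 3 = 415.51 + 3 = 418.5.
Round up.

n = 419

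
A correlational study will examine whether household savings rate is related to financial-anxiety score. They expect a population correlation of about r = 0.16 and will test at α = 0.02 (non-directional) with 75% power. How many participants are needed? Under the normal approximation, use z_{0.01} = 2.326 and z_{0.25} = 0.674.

Fisher's z: C = ½·ln((1+r)/(1−r)) = ½·ln(1.3810) = 0.1614.
n = ((z_{α/2} + z_β)/C)² + 3.
(2.326 + 0.674) / 0.1614 = 3.000 / 0.1614 = 18.587.
n = 18.587² + 3 = 345.49 + 3 = 348.5.
Round up.

n = 349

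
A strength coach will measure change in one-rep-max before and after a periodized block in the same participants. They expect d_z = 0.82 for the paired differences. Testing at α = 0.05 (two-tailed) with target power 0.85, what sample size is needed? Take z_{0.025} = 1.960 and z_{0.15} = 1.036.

n = 14 pairs

For a paired (one-sample on differences) test: n = ((z_{α/2} + z_β) / d)².
z_{α/2} + z_β = 1.960 + 1.036 = 2.996.
n = (2.996 / 0.82)² = 3.654² = 13.35.
Round up.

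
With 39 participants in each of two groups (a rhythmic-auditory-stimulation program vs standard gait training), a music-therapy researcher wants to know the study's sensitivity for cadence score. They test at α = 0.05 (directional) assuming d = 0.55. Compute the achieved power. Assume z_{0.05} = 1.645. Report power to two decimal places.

For two equal groups, power = Φ(d·√(n/2) − z_{α}).
d·√(n/2) = 0.55 × √(39/2) = 0.55 × 4.416 = 2.429.
z_β = 2.429 − 1.645 = 0.784.
Power = Φ(0.784) = 0.783.

power ≈ 0.78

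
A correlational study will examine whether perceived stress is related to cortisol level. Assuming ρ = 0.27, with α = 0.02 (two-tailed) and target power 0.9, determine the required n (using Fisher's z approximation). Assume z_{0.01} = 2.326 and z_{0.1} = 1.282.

Fisher's z: C = ½·ln((1+r)/(1−r)) = ½·ln(1.7397) = 0.2769.
n = ((z_{α/2} + z_β)/C)² + 3.
(2.326 + 1.282) / 0.2769 = 3.608 / 0.2769 = 13.030.
n = 13.030² + 3 = 169.78 + 3 = 172.8.
Round up.

n = 173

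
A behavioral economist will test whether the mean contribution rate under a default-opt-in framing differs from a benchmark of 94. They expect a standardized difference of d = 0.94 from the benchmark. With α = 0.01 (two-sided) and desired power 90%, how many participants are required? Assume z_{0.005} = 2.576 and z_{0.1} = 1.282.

n = 17

For a one-sample test: n = ((z_{α/2} + z_β) / d)².
z_{α/2} + z_β = 2.576 + 1.282 = 3.858.
n = (3.858 / 0.94)² = 4.104² = 16.84.
Round up.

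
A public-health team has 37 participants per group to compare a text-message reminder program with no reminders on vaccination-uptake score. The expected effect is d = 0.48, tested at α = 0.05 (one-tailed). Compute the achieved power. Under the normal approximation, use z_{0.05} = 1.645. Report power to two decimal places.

power ≈ 0.66

For two equal groups, power = Φ(d·√(n/2) − z_{α}).
d·√(n/2) = 0.48 × √(37/2) = 0.48 × 4.301 = 2.065.
z_β = 2.065 − 1.645 = 0.420.
Power = Φ(0.420) = 0.663.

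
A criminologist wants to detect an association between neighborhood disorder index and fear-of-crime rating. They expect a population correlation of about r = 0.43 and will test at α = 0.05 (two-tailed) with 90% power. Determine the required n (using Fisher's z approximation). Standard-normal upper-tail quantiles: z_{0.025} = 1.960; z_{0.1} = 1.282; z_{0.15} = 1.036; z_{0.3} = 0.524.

Fisher's z: C = ½·ln((1+r)/(1−r)) = ½·ln(2.5088) = 0.4599.
n = ((z_{α/2} + z_β)/C)² + 3.
(1.960 + 1.282) / 0.4599 = 3.242 / 0.4599 = 7.049.
n = 7.049² + 3 = 49.69 + 3 = 52.7.
Round up.

n = 53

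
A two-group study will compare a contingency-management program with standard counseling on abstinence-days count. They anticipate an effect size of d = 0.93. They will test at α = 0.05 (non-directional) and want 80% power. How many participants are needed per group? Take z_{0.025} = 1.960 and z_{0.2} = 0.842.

n = 19 per group

For two independent groups with equal n: n = 2·((z_{α/2} + z_β) / d)².
z_{α/2} + z_β = 1.960 + 0.842 = 2.802.
n = 2 × (2.802 / 0.93)² = 2 × 3.013² = 2 × 9.08 = 18.2.
Round up to the next whole participant.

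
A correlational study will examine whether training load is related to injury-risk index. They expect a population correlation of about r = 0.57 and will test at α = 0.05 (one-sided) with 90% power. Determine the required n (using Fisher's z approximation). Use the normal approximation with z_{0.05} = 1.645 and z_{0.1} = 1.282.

n = 24

Fisher's z: C = ½·ln((1+r)/(1−r)) = ½·ln(3.6512) = 0.6475.
n = ((z_{α} + z_β)/C)² + 3.
(1.645 + 1.282) / 0.6475 = 2.927 / 0.6475 = 4.520.
n = 4.520² + 3 = 20.43 + 3 = 23.4.
Round up.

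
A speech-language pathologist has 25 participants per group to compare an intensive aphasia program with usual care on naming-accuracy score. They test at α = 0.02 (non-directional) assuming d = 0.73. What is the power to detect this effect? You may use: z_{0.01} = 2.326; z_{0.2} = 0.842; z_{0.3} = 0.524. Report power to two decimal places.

For two equal groups, power = Φ(d·√(n/2) − z_{α/2}).
d·√(n/2) = 0.73 × √(25/2) = 0.73 × 3.536 = 2.581.
z_β = 2.581 − 2.326 = 0.255.
Power = Φ(0.255) = 0.601.

power ≈ 0.60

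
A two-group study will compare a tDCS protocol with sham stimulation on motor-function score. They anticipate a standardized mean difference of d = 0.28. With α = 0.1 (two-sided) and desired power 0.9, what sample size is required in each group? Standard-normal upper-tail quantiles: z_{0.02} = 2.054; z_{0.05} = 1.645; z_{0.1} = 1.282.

n = 219 per group

For two independent groups with equal n: n = 2·((z_{α/2} + z_β) / d)².
z_{α/2} + z_β = 1.645 + 1.282 = 2.927.
n = 2 × (2.927 / 0.28)² = 2 × 10.454² = 2 × 109.28 = 218.6.
Round up to the next whole participant.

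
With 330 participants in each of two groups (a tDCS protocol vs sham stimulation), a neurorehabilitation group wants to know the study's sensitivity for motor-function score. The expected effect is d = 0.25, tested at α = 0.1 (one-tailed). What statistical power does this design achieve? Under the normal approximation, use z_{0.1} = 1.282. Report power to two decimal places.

power ≈ 0.97

For two equal groups, power = Φ(d·√(n/2) − z_{α}).
d·√(n/2) = 0.25 × √(330/2) = 0.25 × 12.845 = 3.211.
z_β = 3.211 − 1.282 = 1.929.
Power = Φ(1.929) = 0.973.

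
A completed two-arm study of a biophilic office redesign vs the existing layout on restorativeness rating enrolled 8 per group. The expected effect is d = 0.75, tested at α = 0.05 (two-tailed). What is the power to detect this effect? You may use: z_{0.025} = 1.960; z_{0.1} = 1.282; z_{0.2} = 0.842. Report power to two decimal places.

For two equal groups, power = Φ(d·√(n/2) − z_{α/2}).
d·√(n/2) = 0.75 × √(8/2) = 0.75 × 2.000 = 1.500.
z_β = 1.500 − 1.960 = -0.460.
Power = Φ(-0.460) = 0.323.

power ≈ 0.32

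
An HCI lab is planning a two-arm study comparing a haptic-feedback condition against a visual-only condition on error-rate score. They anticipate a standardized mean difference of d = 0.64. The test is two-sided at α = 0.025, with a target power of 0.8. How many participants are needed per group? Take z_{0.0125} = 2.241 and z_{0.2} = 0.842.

For two independent groups with equal n: n = 2·((z_{α/2} + z_β) / d)².
z_{α/2} + z_β = 2.241 + 0.842 = 3.083.
n = 2 × (3.083 / 0.64)² = 2 × 4.817² = 2 × 23.21 = 46.4.
Round up to the next whole participant.

n = 47 per group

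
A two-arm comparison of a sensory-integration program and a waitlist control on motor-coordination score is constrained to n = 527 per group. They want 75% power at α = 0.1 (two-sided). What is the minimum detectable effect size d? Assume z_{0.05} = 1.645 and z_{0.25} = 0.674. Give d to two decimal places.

d_min ≈ 0.14

For two independent groups of n = 527 each: d_min = (z_{α/2} + z_β)·√(2/n).
z-sum = 1.645 + 0.674 = 2.319.
d_min = 2.319 × √(2/527) = 2.319 × 0.0616 = 0.143.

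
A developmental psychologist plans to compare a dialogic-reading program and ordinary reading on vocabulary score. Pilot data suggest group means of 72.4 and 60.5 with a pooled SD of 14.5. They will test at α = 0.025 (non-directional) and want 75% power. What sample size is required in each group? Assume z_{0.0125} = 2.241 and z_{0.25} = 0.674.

n = 26 per group

Cohen's d = |M₁ − M₂| / SD_pooled = |72.4 − 60.5| / 14.5 = 11.9 / 14.5 = 0.821.
For two independent groups with equal n: n = 2·((z_{α/2} + z_β) / d)².
z_{α/2} + z_β = 2.241 + 0.674 = 2.915.
n = 2 × (2.915 / 0.821)² = 2 × 3.551² = 2 × 12.61 = 25.2.
Round up to the next whole participant.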